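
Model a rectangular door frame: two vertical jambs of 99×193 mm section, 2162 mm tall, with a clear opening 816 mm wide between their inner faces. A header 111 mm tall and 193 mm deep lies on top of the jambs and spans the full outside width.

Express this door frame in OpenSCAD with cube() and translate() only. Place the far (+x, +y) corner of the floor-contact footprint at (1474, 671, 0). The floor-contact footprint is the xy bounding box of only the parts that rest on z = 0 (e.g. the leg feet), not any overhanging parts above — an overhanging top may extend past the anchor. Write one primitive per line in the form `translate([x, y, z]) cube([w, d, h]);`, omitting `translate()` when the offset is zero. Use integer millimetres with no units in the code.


translate([460, 478, 0]) cube([99, 193, 2162]);
translate([1375, 478, 0]) cube([99, 193, 2162]);
translate([460, 478, 2162]) cube([1014, 193, 111]);


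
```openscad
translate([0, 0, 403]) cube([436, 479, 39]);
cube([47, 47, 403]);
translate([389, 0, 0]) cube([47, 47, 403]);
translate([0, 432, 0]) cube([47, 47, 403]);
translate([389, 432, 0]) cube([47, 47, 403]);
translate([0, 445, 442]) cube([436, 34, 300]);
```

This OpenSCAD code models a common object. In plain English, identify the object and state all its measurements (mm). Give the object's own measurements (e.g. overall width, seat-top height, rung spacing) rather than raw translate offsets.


A chair. The seat is a 436×479×39 mm slab with its top at z = 442 mm, on four 47×47 mm corner legs (flush with the seat edges, standing on z = 0). A flat backrest 34 mm thick, 300 mm tall, spans the full seat width and rises from the seat top along its +y edge, rear face flush with the rear of the seat.


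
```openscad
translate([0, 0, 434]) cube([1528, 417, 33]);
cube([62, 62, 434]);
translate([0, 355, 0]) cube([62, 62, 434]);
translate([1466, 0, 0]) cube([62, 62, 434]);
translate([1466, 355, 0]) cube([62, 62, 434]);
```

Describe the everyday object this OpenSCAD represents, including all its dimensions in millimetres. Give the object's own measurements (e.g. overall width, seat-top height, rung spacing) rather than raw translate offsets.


A bench: a 1528×417 mm seat slab, 33 mm thick, top at z = 467 mm, on four 62×62 mm square legs flush with the seat corners and standing on z = 0.


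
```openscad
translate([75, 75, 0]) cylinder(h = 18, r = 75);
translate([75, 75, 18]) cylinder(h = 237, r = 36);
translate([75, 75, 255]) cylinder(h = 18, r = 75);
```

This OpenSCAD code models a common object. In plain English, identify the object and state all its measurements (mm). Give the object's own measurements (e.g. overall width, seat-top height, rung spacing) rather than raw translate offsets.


A spool: two coaxial disc flanges of radius 75 mm and thickness 18 mm, joined by a core cylinder of radius 36 mm and height 237 mm. The lower flange rests on z = 0 and the three cylinders share a vertical axis.


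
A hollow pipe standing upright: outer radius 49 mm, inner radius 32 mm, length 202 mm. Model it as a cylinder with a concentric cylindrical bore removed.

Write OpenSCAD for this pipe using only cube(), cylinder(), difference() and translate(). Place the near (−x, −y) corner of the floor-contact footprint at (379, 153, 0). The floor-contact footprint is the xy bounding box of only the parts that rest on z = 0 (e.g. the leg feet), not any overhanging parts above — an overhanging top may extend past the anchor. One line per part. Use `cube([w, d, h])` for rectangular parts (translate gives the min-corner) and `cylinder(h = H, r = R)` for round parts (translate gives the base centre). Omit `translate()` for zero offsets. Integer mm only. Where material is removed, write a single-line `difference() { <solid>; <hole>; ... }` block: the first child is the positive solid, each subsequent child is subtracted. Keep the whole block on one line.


difference() { translate([428, 202, 0]) cylinder(h = 202, r = 49); translate([428, 202, 0]) cylinder(h = 202, r = 32); }


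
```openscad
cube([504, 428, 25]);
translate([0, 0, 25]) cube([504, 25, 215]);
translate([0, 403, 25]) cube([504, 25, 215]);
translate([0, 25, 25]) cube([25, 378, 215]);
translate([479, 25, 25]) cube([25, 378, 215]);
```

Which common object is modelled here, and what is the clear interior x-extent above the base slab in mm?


An open box. The internal width is 454 mm.

A 504×428 base slab with four walls standing on it — an open box. The base is 504 mm wide and the walls are 25 mm thick, so the internal width is 504 − 2 × 25 = 454 mm.


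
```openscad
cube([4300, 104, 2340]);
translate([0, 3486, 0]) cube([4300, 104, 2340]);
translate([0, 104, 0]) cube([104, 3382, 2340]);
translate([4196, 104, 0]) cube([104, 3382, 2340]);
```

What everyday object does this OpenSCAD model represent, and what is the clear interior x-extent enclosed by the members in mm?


A house (or room) frame. The interior width is 4092 mm.

Four 2340 mm walls enclosing a rectangle with no floor or roof — a room or house frame. Outside width is 4300 mm and wall thickness is 104 mm, so the interior width is 4300 − 2 × 104 = 4092 mm.


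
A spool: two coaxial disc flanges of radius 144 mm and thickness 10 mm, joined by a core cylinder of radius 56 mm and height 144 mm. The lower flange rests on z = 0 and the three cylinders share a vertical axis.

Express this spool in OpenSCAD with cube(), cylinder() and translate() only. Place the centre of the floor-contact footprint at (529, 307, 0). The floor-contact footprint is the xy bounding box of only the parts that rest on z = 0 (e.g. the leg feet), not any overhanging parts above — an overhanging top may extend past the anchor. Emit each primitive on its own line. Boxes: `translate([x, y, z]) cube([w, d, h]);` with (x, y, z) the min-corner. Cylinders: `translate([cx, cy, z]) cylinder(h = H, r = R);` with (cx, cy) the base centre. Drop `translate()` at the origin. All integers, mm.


translate([529, 307, 0]) cylinder(h = 10, r = 144);
translate([529, 307, 10]) cylinder(h = 144, r = 56);
translate([529, 307, 154]) cylinder(h = 10, r = 144);


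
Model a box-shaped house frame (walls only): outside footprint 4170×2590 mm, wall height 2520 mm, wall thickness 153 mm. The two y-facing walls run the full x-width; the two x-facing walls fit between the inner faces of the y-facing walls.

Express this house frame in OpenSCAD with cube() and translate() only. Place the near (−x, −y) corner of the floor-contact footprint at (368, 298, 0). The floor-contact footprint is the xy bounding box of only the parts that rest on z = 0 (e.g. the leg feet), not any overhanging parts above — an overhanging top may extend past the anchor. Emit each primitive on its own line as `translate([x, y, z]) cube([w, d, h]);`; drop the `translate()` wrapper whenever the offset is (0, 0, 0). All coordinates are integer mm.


translate([368, 298, 0]) cube([4170, 153, 2520]);
translate([368, 2735, 0]) cube([4170, 153, 2520]);
translate([368, 451, 0]) cube([153, 2284, 2520]);
translate([4385, 451, 0]) cube([153, 2284, 2520]);


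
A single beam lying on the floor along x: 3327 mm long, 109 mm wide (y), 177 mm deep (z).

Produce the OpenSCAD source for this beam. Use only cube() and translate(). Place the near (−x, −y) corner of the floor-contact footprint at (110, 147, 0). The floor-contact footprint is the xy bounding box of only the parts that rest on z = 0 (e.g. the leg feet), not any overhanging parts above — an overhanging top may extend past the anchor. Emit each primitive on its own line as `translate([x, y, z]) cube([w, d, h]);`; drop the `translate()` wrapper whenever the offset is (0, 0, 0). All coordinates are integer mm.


translate([110, 147, 0]) cube([3327, 109, 177]);


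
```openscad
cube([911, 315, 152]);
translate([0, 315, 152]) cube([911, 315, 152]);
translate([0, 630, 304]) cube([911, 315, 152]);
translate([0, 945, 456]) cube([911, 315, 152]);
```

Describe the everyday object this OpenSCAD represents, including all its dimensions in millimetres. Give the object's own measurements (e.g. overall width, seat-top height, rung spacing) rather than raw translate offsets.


A straight staircase of 4 solid steps. Each step is 911 mm wide (x), 315 mm deep (y, the going) and 152 mm tall (the rise). The first step rests on the floor; each subsequent step sits one going further in +y and one rise higher in +z, directly behind and above the previous step with no overlap.


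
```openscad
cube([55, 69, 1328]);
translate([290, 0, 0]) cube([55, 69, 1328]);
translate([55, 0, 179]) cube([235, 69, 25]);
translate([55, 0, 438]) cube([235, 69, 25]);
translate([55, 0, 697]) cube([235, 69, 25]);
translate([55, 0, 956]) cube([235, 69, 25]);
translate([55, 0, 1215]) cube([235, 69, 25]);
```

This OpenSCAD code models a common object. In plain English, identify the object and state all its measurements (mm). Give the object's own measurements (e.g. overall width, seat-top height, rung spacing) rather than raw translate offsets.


A straight ladder. Two 55×69 mm vertical rails, 1328 mm tall, stand 345 mm apart (outside-to-outside) with their front faces coplanar on the −y side. 5 rungs, each 69 mm deep and 25 mm tall, span between the inner faces of the rails, front faces flush with the rails. The lowest rung's underside is at z = 179 mm and rungs are spaced 259 mm apart (underside to underside).


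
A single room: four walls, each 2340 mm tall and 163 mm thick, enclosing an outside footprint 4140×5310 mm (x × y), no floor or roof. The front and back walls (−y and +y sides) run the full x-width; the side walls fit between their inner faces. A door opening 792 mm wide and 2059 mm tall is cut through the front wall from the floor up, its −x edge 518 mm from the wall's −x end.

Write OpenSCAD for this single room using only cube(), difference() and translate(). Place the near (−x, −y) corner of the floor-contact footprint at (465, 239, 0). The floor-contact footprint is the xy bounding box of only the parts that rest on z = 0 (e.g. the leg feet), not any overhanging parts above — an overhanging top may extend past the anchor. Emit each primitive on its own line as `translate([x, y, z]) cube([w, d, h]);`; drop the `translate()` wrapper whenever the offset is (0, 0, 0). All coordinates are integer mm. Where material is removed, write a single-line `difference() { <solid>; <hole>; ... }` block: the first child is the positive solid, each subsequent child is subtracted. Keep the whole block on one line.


difference() { translate([465, 239, 0]) cube([4140, 163, 2340]); translate([983, 239, 0]) cube([792, 163, 2059]); }
translate([465, 5386, 0]) cube([4140, 163, 2340]);
translate([465, 402, 0]) cube([163, 4984, 2340]);
translate([4442, 402, 0]) cube([163, 4984, 2340]);


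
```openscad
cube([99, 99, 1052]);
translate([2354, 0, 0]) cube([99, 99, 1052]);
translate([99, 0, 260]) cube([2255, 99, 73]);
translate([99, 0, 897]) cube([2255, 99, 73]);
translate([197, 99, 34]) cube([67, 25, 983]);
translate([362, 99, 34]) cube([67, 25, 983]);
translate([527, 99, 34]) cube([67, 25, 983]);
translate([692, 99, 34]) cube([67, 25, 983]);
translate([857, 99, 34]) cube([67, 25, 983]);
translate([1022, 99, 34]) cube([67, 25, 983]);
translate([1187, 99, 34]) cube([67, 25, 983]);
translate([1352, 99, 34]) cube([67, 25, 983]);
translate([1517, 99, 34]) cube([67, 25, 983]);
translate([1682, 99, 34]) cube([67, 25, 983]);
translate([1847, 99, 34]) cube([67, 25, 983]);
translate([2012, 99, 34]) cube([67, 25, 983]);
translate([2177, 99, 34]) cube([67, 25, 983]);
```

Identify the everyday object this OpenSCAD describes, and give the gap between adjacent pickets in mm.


A fence section. The picket gap is 98 mm.

Two posts, two rails, 13 pickets — a fence section. Span 2255 mm holds 13 pickets of 67 mm with 14 equal gaps: ⌊(2255 − 13·67) / 14⌋ = 98 mm.


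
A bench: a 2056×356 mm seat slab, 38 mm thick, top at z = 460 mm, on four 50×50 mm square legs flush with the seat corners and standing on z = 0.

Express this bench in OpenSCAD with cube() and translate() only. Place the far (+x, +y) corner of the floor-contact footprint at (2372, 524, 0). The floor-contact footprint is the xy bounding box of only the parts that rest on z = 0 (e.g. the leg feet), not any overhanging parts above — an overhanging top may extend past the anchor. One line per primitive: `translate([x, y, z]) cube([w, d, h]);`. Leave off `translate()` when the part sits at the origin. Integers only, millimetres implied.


translate([316, 168, 422]) cube([2056, 356, 38]);
translate([316, 168, 0]) cube([50, 50, 422]);
translate([316, 474, 0]) cube([50, 50, 422]);
translate([2322, 168, 0]) cube([50, 50, 422]);
translate([2322, 474, 0]) cube([50, 50, 422]);


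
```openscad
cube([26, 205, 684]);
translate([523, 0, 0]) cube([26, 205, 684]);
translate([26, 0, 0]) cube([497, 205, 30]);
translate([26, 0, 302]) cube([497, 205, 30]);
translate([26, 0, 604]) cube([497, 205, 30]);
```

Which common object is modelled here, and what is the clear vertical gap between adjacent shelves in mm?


A bookshelf. The clear shelf gap is 272 mm.

Two tall side panels with 3 horizontal boards between them — a bookshelf. The first two shelf undersides are at z = 0 and z = 302; with shelf thickness 30, the clear gap is 302 − 0 − 30 = 272 mm.


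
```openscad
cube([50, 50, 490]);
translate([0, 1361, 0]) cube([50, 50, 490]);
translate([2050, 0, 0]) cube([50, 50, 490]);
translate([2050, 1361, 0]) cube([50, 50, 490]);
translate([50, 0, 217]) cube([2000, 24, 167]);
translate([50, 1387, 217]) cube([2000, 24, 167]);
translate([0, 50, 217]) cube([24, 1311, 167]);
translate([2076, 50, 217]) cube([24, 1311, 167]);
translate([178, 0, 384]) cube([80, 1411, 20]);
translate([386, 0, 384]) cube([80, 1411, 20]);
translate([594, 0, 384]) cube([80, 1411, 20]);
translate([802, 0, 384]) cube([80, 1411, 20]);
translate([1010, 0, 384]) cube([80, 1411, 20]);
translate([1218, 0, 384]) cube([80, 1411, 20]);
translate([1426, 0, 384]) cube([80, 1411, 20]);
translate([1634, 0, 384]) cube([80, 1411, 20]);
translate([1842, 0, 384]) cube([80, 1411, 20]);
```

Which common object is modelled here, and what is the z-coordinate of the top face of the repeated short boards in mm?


A bed frame. The slat-top height is 404 mm.

Four posts, four rails, and a row of slats — a bed frame. Slats sit on the rails at z = 217 + 167 = 384; with slat thickness 20, the top is 404 mm.


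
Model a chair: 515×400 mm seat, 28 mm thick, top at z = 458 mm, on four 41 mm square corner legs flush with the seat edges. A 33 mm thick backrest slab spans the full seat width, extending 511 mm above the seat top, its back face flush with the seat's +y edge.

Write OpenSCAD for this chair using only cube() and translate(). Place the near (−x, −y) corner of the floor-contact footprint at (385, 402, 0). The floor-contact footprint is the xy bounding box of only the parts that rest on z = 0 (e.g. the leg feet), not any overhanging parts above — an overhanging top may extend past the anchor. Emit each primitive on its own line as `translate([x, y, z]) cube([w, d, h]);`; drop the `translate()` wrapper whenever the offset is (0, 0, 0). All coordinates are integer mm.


// leg_h = 458 - 28 = 430
translate([385, 402, 430]) cube([515, 400, 28]);
translate([385, 402, 0]) cube([41, 41, 430]);
translate([859, 402, 0]) cube([41, 41, 430]);
translate([385, 761, 0]) cube([41, 41, 430]);
translate([859, 761, 0]) cube([41, 41, 430]);
translate([385, 769, 458]) cube([515, 33, 511]);


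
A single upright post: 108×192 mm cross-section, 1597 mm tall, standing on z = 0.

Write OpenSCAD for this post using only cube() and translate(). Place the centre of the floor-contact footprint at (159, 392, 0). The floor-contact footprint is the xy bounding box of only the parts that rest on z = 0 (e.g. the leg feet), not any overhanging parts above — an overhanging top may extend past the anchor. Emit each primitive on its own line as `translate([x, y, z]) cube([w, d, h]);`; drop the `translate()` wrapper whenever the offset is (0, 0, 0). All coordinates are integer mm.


translate([105, 296, 0]) cube([108, 192, 1597]);


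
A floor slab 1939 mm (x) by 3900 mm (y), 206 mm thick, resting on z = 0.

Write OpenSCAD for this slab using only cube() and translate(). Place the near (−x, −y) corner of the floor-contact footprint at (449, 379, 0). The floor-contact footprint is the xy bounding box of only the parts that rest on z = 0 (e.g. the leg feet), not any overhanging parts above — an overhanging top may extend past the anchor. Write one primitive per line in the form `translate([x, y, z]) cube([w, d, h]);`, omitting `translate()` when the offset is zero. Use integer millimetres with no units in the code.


translate([449, 379, 0]) cube([1939, 3900, 206]);


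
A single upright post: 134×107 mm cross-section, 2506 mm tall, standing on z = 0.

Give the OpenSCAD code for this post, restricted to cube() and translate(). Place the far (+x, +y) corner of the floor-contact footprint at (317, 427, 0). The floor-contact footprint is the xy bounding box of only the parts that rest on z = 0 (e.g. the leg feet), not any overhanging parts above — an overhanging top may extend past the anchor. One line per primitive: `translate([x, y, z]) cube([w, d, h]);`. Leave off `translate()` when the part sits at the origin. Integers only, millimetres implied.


translate([183, 320, 0]) cube([134, 107, 2506]);


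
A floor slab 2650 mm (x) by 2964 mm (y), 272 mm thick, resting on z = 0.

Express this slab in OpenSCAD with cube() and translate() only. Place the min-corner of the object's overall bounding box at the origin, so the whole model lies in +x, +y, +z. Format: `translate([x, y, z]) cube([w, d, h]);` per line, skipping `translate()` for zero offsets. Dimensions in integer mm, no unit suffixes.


cube([2650, 2964, 272]);


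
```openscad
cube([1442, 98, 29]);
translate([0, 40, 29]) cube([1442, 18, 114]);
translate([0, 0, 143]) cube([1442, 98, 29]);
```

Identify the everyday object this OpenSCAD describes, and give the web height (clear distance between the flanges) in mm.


An I-beam. The web height is 114 mm.

Two wide flanges with a thin centred web — an I-beam. Overall 172 mm minus two 29 mm flanges gives a web of 172 − 2·29 = 114 mm.


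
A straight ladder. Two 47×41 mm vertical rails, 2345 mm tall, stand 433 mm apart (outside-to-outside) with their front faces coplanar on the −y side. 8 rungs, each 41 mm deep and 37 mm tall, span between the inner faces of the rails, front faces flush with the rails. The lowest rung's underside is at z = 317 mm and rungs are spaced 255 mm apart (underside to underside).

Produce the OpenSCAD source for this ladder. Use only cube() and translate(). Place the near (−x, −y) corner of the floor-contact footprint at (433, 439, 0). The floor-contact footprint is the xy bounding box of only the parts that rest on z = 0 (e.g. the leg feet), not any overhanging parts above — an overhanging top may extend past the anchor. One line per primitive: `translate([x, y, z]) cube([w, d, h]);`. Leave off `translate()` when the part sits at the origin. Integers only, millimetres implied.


translate([433, 439, 0]) cube([47, 41, 2345]);
translate([819, 439, 0]) cube([47, 41, 2345]);
translate([480, 439, 317]) cube([339, 41, 37]);
translate([480, 439, 572]) cube([339, 41, 37]);
translate([480, 439, 827]) cube([339, 41, 37]);
translate([480, 439, 1082]) cube([339, 41, 37]);
translate([480, 439, 1337]) cube([339, 41, 37]);
translate([480, 439, 1592]) cube([339, 41, 37]);
translate([480, 439, 1847]) cube([339, 41, 37]);
translate([480, 439, 2102]) cube([339, 41, 37]);


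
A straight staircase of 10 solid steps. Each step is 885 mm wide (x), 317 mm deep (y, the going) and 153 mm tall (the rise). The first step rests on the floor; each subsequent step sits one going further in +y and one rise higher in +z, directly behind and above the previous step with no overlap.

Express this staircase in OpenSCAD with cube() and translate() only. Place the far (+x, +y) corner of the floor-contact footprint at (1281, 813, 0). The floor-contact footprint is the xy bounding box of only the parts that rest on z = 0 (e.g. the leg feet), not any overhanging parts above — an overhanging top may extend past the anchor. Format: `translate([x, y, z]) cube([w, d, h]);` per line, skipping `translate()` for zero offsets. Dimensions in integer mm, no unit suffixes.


translate([396, 496, 0]) cube([885, 317, 153]);
translate([396, 813, 153]) cube([885, 317, 153]);
translate([396, 1130, 306]) cube([885, 317, 153]);
translate([396, 1447, 459]) cube([885, 317, 153]);
translate([396, 1764, 612]) cube([885, 317, 153]);
translate([396, 2081, 765]) cube([885, 317, 153]);
translate([396, 2398, 918]) cube([885, 317, 153]);
translate([396, 2715, 1071]) cube([885, 317, 153]);
translate([396, 3032, 1224]) cube([885, 317, 153]);
translate([396, 3349, 1377]) cube([885, 317, 153]);


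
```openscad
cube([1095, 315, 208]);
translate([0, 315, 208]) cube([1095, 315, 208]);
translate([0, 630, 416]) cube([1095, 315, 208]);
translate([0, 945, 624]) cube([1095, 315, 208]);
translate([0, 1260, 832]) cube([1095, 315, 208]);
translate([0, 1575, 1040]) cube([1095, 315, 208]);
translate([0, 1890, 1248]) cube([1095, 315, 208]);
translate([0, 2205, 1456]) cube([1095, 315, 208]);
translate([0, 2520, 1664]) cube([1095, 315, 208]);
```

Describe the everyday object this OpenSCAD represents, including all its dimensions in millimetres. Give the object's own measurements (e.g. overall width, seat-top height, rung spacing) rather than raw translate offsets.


A straight staircase of 9 solid steps. Each step is 1095 mm wide (x), 315 mm deep (y, the going) and 208 mm tall (the rise). The first step rests on the floor; each subsequent step sits one going further in +y and one rise higher in +z, directly behind and above the previous step with no overlap.


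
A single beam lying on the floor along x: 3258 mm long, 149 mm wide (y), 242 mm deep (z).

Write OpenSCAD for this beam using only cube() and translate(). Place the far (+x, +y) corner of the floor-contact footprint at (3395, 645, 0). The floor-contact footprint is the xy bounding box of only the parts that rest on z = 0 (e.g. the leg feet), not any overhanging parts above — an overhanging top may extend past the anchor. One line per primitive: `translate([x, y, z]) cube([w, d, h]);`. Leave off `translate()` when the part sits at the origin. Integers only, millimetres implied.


translate([137, 496, 0]) cube([3258, 149, 242]);


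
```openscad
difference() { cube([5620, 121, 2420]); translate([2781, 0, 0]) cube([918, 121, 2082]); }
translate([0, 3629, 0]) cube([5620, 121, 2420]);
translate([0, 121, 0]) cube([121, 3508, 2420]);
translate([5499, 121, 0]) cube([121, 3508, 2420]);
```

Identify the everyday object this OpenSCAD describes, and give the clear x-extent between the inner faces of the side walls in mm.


A single room. The interior width is 5378 mm.

Four walls enclosing a rectangle with a door in the front wall — a room. Outside width 5620 minus two 121 mm walls gives 5378 mm.


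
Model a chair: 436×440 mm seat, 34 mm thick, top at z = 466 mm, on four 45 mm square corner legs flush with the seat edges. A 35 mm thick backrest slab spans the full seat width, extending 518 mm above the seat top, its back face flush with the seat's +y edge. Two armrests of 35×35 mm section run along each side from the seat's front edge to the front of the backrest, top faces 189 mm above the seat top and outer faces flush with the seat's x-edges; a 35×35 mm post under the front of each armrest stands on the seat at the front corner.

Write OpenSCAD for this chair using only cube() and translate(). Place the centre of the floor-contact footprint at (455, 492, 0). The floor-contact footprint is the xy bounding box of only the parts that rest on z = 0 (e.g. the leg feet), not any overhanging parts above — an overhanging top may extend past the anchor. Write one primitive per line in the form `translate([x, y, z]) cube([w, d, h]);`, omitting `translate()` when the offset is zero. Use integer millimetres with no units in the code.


translate([237, 272, 432]) cube([436, 440, 34]);
translate([237, 272, 0]) cube([45, 45, 432]);
translate([628, 272, 0]) cube([45, 45, 432]);
translate([237, 667, 0]) cube([45, 45, 432]);
translate([628, 667, 0]) cube([45, 45, 432]);
translate([237, 677, 466]) cube([436, 35, 518]);
translate([237, 272, 620]) cube([35, 405, 35]);
translate([638, 272, 620]) cube([35, 405, 35]);
translate([237, 272, 466]) cube([35, 35, 154]);
translate([638, 272, 466]) cube([35, 35, 154]);


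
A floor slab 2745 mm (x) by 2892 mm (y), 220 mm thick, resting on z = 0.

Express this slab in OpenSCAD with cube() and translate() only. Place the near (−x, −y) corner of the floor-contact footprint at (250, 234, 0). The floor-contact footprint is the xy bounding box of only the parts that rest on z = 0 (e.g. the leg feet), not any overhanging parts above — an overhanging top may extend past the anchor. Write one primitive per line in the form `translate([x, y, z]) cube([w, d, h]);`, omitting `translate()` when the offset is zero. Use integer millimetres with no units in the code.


translate([250, 234, 0]) cube([2745, 2892, 220]);


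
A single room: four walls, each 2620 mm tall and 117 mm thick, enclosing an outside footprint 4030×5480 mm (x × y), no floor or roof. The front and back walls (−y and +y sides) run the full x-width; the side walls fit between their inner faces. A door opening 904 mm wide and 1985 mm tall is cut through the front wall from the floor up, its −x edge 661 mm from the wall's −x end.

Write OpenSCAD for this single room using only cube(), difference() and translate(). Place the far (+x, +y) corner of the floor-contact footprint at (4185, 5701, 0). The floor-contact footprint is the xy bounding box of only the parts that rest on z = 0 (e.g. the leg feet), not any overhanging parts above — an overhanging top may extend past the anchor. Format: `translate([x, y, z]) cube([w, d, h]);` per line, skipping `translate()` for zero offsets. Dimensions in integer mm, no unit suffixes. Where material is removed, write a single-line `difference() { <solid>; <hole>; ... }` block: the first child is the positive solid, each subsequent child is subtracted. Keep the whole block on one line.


difference() { translate([155, 221, 0]) cube([4030, 117, 2620]); translate([816, 221, 0]) cube([904, 117, 1985]); }
translate([155, 5584, 0]) cube([4030, 117, 2620]);
translate([155, 338, 0]) cube([117, 5246, 2620]);
translate([4068, 338, 0]) cube([117, 5246, 2620]);


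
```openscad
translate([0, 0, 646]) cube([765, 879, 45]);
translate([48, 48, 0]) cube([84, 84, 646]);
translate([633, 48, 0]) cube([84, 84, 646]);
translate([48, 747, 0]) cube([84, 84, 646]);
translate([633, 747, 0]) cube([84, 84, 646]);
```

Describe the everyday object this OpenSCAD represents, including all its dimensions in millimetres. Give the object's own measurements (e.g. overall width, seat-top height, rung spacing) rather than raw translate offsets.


A rectangular dining table. The top is 765×879×45 mm with its upper surface at z = 691 mm. It stands on four 84×84 mm square legs, each inset 48 mm from the nearest pair of top edges, running from the floor to the underside of the top.


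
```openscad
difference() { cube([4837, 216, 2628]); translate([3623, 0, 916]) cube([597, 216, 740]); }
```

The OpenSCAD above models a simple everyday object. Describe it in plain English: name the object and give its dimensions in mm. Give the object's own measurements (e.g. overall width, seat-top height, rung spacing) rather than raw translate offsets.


A wall 4837 mm long (x), 216 mm thick (y), 2628 mm tall, with a rectangular window opening cut through it. The opening is 597 mm wide and 740 mm tall; its sill is at z = 916 mm and its near (−x) edge is 3623 mm from the wall's −x end. The opening passes through the full wall thickness.


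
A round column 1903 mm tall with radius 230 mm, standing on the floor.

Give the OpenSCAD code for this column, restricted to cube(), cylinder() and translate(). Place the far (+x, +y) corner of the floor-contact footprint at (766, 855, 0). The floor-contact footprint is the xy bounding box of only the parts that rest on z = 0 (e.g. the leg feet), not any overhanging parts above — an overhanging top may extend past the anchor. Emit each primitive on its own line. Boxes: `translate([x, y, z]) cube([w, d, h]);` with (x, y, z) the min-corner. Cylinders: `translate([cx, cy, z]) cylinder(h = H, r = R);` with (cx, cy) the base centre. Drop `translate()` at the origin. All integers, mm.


translate([536, 625, 0]) cylinder(h = 1903, r = 230);


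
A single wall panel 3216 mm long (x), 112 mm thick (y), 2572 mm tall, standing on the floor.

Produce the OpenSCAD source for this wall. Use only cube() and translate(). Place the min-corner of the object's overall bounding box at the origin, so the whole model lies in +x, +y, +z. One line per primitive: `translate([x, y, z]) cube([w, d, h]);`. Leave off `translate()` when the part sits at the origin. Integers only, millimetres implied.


cube([3216, 112, 2572]);


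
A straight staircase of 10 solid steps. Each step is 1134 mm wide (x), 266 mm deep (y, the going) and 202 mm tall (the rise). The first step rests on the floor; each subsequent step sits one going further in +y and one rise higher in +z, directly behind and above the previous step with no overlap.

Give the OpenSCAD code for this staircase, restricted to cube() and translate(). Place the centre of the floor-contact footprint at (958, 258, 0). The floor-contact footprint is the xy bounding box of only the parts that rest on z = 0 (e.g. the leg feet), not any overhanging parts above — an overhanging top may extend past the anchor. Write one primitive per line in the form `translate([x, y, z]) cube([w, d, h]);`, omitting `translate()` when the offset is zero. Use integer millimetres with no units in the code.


translate([391, 125, 0]) cube([1134, 266, 202]);
translate([391, 391, 202]) cube([1134, 266, 202]);
translate([391, 657, 404]) cube([1134, 266, 202]);
translate([391, 923, 606]) cube([1134, 266, 202]);
translate([391, 1189, 808]) cube([1134, 266, 202]);
translate([391, 1455, 1010]) cube([1134, 266, 202]);
translate([391, 1721, 1212]) cube([1134, 266, 202]);
translate([391, 1987, 1414]) cube([1134, 266, 202]);
translate([391, 2253, 1616]) cube([1134, 266, 202]);
translate([391, 2519, 1818]) cube([1134, 266, 202]);


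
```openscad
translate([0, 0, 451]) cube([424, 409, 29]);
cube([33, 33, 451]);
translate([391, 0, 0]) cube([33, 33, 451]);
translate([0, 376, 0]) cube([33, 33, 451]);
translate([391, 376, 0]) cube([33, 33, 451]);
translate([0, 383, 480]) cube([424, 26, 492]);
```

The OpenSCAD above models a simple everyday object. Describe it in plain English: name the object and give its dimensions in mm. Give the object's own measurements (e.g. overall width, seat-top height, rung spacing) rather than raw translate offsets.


A chair. The seat is a 424×409×29 mm slab with its top at z = 480 mm, on four 33×33 mm corner legs (flush with the seat edges, standing on z = 0). A flat backrest 26 mm thick, 492 mm tall, spans the full seat width and rises from the seat top along its +y edge, rear face flush with the rear of the seat.


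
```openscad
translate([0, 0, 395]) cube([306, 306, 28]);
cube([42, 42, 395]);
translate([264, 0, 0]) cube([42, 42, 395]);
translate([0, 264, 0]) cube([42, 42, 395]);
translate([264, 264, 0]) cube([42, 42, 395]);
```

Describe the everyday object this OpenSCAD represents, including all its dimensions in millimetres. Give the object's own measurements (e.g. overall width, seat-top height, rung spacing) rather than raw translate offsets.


A four-legged stool. The seat is a 306×306×28 mm slab whose top surface is at z = 423 mm; four square legs, each 42×42 mm in cross-section, run from the floor (z = 0) to the underside of the seat, each flush with a corner of the seat.


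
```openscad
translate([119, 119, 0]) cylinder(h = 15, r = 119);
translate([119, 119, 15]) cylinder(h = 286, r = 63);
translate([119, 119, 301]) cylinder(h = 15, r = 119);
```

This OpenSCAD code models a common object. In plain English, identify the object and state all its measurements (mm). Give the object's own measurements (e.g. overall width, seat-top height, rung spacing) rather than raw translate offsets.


A spool: two coaxial disc flanges of radius 119 mm and thickness 15 mm, joined by a core cylinder of radius 63 mm and height 286 mm. The lower flange rests on z = 0 and the three cylinders share a vertical axis.


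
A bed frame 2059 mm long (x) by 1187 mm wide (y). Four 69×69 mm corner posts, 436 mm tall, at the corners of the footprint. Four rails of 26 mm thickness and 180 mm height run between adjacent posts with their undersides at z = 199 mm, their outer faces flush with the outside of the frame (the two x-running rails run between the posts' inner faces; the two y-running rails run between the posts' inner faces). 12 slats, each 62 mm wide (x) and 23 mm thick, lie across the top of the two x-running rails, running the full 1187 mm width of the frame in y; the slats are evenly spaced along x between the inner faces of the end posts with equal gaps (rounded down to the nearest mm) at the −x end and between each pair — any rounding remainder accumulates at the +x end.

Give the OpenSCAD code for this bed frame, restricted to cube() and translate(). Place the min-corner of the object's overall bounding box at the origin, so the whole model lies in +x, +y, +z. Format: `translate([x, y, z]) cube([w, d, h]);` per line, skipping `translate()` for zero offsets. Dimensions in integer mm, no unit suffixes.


cube([69, 69, 436]);
translate([0, 1118, 0]) cube([69, 69, 436]);
translate([1990, 0, 0]) cube([69, 69, 436]);
translate([1990, 1118, 0]) cube([69, 69, 436]);
translate([69, 0, 199]) cube([1921, 26, 180]);
translate([69, 1161, 199]) cube([1921, 26, 180]);
translate([0, 69, 199]) cube([26, 1049, 180]);
translate([2033, 69, 199]) cube([26, 1049, 180]);
translate([159, 0, 379]) cube([62, 1187, 23]);
translate([311, 0, 379]) cube([62, 1187, 23]);
translate([463, 0, 379]) cube([62, 1187, 23]);
translate([615, 0, 379]) cube([62, 1187, 23]);
translate([767, 0, 379]) cube([62, 1187, 23]);
translate([919, 0, 379]) cube([62, 1187, 23]);
translate([1071, 0, 379]) cube([62, 1187, 23]);
translate([1223, 0, 379]) cube([62, 1187, 23]);
translate([1375, 0, 379]) cube([62, 1187, 23]);
translate([1527, 0, 379]) cube([62, 1187, 23]);
translate([1679, 0, 379]) cube([62, 1187, 23]);
translate([1831, 0, 379]) cube([62, 1187, 23]);


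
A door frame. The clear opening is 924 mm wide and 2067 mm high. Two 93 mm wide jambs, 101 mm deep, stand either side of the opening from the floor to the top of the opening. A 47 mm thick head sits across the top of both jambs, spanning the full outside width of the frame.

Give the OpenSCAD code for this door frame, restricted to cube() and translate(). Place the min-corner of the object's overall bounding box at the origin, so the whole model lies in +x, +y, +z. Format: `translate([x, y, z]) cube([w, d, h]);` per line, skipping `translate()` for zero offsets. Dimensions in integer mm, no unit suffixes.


cube([93, 101, 2067]);
translate([1017, 0, 0]) cube([93, 101, 2067]);
translate([0, 0, 2067]) cube([1110, 101, 47]);


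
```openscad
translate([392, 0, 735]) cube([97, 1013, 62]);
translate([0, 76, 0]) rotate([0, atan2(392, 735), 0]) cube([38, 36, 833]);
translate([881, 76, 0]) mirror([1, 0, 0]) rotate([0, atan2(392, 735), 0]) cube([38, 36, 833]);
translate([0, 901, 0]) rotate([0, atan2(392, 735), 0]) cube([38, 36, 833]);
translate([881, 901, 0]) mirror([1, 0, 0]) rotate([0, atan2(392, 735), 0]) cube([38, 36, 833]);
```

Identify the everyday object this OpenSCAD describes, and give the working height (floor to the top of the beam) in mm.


A sawhorse. The overall height is 797 mm.

A beam across two mirrored pairs of raked legs — a sawhorse. The beam's underside is at z = 735 (matching the legs' vertical rise in atan2(392, 735)) and the beam is 62 mm tall, so its top is at 735 + 62 = 797 mm. The raked legs top out at the beam's underside, so that is the highest point.


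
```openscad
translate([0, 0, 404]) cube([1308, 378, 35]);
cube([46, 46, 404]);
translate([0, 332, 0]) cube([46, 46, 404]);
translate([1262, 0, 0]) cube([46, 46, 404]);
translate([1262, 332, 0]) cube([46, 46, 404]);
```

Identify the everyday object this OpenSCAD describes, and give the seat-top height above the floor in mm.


A bench. The seat-top height is 439 mm.

A long slab on four corner posts — a bench. The slab sits at z = 404 with thickness 35, so the top is 404 + 35 = 439 mm.


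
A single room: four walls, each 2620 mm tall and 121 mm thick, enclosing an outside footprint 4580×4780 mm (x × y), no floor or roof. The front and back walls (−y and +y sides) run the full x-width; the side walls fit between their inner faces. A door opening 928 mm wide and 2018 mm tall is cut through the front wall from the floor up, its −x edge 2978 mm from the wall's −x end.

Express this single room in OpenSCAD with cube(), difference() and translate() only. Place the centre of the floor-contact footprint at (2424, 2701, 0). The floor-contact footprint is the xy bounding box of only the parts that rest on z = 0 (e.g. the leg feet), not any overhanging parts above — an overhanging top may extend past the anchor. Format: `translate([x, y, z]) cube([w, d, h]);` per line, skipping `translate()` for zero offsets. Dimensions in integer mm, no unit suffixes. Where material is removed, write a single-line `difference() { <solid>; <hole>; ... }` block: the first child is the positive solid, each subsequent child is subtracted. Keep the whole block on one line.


difference() { translate([134, 311, 0]) cube([4580, 121, 2620]); translate([3112, 311, 0]) cube([928, 121, 2018]); }
translate([134, 4970, 0]) cube([4580, 121, 2620]);
translate([134, 432, 0]) cube([121, 4538, 2620]);
translate([4593, 432, 0]) cube([121, 4538, 2620]);


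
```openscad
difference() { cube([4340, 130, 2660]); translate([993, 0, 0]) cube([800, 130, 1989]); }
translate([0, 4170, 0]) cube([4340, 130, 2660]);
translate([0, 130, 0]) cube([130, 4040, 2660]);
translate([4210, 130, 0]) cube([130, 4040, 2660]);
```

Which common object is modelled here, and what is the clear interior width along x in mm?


A single room. The interior width is 4080 mm.

Four walls enclosing a rectangle with a door in the front wall — a room. Outside width 4340 minus two 130 mm walls gives 4080 mm.


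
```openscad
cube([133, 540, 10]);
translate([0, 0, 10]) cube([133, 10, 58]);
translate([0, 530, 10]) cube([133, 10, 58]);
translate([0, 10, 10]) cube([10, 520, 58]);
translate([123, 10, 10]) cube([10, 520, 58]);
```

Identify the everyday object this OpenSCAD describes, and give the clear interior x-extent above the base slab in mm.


An open box. The internal width is 113 mm.

A 133×540 base slab with four walls standing on it — an open box. The base is 133 mm wide and the walls are 10 mm thick, so the internal width is 133 − 2 × 10 = 113 mm.


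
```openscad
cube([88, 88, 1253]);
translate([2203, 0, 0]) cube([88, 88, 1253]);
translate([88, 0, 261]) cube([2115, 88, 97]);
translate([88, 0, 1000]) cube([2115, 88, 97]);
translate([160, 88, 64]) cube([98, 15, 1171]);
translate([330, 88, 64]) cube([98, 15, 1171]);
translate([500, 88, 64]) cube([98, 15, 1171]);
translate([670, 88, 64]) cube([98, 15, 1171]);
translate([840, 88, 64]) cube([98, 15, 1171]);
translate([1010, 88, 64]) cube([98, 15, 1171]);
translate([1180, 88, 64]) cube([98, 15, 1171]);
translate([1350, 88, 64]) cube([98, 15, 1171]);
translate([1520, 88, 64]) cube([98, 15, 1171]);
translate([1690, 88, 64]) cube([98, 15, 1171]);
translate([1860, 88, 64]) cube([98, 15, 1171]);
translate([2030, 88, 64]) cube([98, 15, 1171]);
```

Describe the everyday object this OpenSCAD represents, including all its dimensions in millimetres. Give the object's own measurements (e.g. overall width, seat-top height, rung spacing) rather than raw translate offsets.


A fence section. Two 88×88 mm posts, 1253 mm tall, stand on the floor with a clear span of 2115 mm between their inner faces. Two horizontal rails of 88×97 mm section span the gap between the posts with their undersides at z = 261 mm and z = 1000 mm, flush with the posts' −y face. 12 pickets, each 98 mm wide, 15 mm thick and 1171 mm tall, are fixed to the +y face of the rails with their bottoms at z = 64 mm, spaced across the span with a 72 mm gap after the −x post and between neighbouring pickets, with 75 mm left before the +x post.
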